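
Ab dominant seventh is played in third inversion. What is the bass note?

Gb

Ab dominant seventh is Ab–C–Eb–Gb. Third inversion places the seventh in the bass: Gb.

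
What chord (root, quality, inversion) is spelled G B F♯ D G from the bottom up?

Reducing to letter names: G, B, F#, D. These stack in thirds as G–B–D–F# — a G major seventh chord.
G is the root of G major seventh; root in the bass means root position (figured bass 7).

G major seventh, root position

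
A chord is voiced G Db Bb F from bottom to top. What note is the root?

The distinct letter names are G, Db, Bb, F. Arranged as a stack of thirds they read G–Bb–Db–F, so G is the root (a G half-diminished seventh chord).

G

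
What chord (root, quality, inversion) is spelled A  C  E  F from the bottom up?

The distinct note names are A, C, E, F. Stacked in thirds they read F–A–C–E, which is a major seventh chord on F.
With the third (A) in the bass, the chord is in first inversion (figured bass 6/5).

F major seventh, first inversion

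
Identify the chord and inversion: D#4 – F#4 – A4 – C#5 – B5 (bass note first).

The pitch classes D#, F#, A, C#, B arrange in thirds as B–D#–F#–A–C#: a B dominant ninth chord.
D# is the third of B dominant ninth; third in the bass means first inversion.

B dominant ninth, first inversion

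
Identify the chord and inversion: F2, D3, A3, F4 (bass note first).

The pitch classes F, D, A arrange in thirds as D–F–A: a D minor triad.
With the third (F) in the bass, the chord is in first inversion (figured bass 6).

D minor, first inversion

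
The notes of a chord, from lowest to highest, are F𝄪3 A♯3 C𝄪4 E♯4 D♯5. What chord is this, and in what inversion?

Reducing to letter names: F##, A#, C##, E#, D#. These stack in thirds as D#–F##–A#–C##–E# — a D# major ninth chord.
With the third (F##) in the bass, the chord is in first inversion.

D# major ninth, first inversion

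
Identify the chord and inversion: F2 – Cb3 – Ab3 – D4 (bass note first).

The pitch classes F, Cb, Ab, D arrange in thirds as D–F–Ab–Cb: a D diminished seventh chord.
F is the third of D diminished seventh; third in the bass means first inversion (figured bass 6/5).

D diminished seventh, first inversion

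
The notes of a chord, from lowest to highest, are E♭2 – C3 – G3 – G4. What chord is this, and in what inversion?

The distinct note names are Eb, C, G. Stacked in thirds they read C–Eb–G, which is a minor triad on C.
Eb is the third of C minor; third in the bass means first inversion (figured bass 6).

C minor, first inversion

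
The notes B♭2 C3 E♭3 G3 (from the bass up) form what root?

C

Reordering Bb, C, Eb, G into stacked thirds gives C–Eb–G–Bb; the bottom of that stack, C, is the root.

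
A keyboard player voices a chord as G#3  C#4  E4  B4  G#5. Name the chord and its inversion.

C# minor seventh, second inversion

The pitch classes G#, C#, E, B arrange in thirds as C#–E–G#–B: a C# minor seventh chord.
The lowest note is G#, the fifth of the chord, so this is second inversion (figured bass 4/3).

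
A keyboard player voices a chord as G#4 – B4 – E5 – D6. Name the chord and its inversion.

The distinct note names are G#, B, E, D. Stacked in thirds they read E–G#–B–D, which is a dominant seventh chord on E.
With the third (G#) in the bass, the chord is in first inversion (figured bass 6/5).

E dominant seventh, first inversion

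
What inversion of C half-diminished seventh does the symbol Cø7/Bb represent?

Cø7/Bb means C half-diminished seventh with Bb in the bass. Bb is the seventh of C half-diminished seventh (C–Eb–Gb–Bb), so this is third inversion.

third inversion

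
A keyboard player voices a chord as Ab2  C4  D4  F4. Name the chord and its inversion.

The pitch classes Ab, C, D, F arrange in thirds as D–F–Ab–C: a D half-diminished seventh chord.
The lowest note is Ab, the fifth of the chord, so this is second inversion (figured bass 4/3).

D half-diminished seventh, second inversion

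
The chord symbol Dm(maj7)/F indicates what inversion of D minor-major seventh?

Dm(maj7)/F means D minor-major seventh with F in the bass. F is the third of D minor-major seventh (D–F–A–C#), so this is first inversion.

first inversion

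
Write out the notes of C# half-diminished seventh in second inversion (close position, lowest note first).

The chord tones are C#–E–G–B. With the fifth (G) lowest for second inversion: G, B, C#, E.

G, B, C#, E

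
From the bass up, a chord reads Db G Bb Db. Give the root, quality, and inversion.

G diminished, second inversion

The distinct note names are Db, G, Bb. Stacked in thirds they read G–Bb–Db, which is a diminished triad on G.
With the fifth (Db) in the bass, the chord is in second inversion (figured bass 6/4).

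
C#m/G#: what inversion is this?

C#m/G# means C# minor with G# in the bass. G# is the fifth of C# minor (C#–E–G#), so this is second inversion.

second inversion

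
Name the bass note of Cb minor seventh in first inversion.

Ebb

Cb minor seventh is Cb–Ebb–Gb–Bbb. First inversion places the third in the bass: Ebb.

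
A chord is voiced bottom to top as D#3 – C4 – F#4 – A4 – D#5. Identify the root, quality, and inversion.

Reducing to letter names: D#, C, F#, A. These stack in thirds as D#–F#–A–C — a D# diminished seventh chord.
D# is the root of D# diminished seventh; root in the bass means root position (figured bass 7).

D# diminished seventh, root position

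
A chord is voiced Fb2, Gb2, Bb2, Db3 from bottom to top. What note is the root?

The distinct letter names are Fb, Gb, Bb, Db. Arranged as a stack of thirds they read Gb–Bb–Db–Fb, so Gb is the root (a Gb dominant seventh chord).

Gb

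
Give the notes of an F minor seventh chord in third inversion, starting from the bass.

Eb, F, Ab, C

The chord tones are F–Ab–C–Eb. With the seventh (Eb) lowest for third inversion: Eb, F, Ab, C.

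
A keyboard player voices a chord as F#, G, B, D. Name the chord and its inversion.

The distinct note names are F#, G, B, D. Stacked in thirds they read G–B–D–F#, which is a major seventh chord on G.
The lowest note is F#, the seventh of the chord, so this is third inversion (figured bass 4/2).

G major seventh, third inversion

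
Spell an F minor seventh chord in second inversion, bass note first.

Spelling F minor seventh: F–Ab–C–Eb. In second inversion the fifth is bass, giving C, Eb, F, Ab from the bottom.

C, Eb, F, Ab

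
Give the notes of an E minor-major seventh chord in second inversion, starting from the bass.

B, D#, E, G

Spelling E minor-major seventh: E–G–B–D#. In second inversion the fifth is bass, giving B, D#, E, G from the bottom.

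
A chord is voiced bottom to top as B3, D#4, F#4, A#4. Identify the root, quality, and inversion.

The pitch classes B, D#, F#, A# arrange in thirds as B–D#–F#–A#: a B major seventh chord.
B is the root of B major seventh; root in the bass means root position (figured bass 7).

B major seventh, root position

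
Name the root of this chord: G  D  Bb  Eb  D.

Eb

The distinct letter names are G, D, Bb, Eb. Arranged as a stack of thirds they read Eb–G–Bb–D, so Eb is the root (an Eb major seventh chord).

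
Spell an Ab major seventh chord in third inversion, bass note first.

G, Ab, C, Eb

The chord tones are Ab–C–Eb–G. With the seventh (G) lowest for third inversion: G, Ab, C, Eb.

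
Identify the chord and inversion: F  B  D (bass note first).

B diminished, second inversion

The distinct note names are F, B, D. Stacked in thirds they read B–D–F, which is a diminished triad on B.
F is the fifth of B diminished; fifth in the bass means second inversion (figured bass 6/4).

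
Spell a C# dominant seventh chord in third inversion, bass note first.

The chord tones are C#–E#–G#–B. With the seventh (B) lowest for third inversion: B, C#, E#, G#.

B, C#, E#, G#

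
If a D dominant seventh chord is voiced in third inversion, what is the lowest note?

The seventh of D dominant seventh (D–F#–A–C) is C; that is the bass in third inversion.

C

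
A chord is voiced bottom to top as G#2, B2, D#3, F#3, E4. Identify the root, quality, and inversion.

E major ninth, first inversion

Reducing to letter names: G#, B, D#, F#, E. These stack in thirds as E–G#–B–D#–F# — an E major ninth chord.
With the third (G#) in the bass, the chord is in first inversion.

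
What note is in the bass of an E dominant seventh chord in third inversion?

E dominant seventh is E–G#–B–D. Third inversion places the seventh in the bass: D.

D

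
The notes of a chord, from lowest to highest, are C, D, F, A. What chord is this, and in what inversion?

Reducing to letter names: C, D, F, A. These stack in thirds as D–F–A–C — a D minor seventh chord.
The lowest note is C, the seventh of the chord, so this is third inversion (figured bass 4/2).

D minor seventh, third inversion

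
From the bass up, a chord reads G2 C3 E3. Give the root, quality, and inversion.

The pitch classes G, C, E arrange in thirds as C–E–G: a C major triad.
With the fifth (G) in the bass, the chord is in second inversion (figured bass 6/4).

C major, second inversion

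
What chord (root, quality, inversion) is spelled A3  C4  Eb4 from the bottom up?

A diminished, root position

Reducing to letter names: A, C, Eb. These stack in thirds as A–C–Eb — an A diminished triad.
The lowest note is A, the root of the chord, so this is root position (figured bass 5/3).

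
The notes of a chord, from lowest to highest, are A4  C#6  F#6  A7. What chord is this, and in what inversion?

Reducing to letter names: A, C#, F#. These stack in thirds as F#–A–C# — an F# minor triad.
With the third (A) in the bass, the chord is in first inversion (figured bass 6).

F# minor, first inversion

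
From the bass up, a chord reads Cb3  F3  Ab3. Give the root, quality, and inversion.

The pitch classes Cb, F, Ab arrange in thirds as F–Ab–Cb: an F diminished triad.
With the fifth (Cb) in the bass, the chord is in second inversion (figured bass 6/4).

F diminished, second inversion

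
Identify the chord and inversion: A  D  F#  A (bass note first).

Reducing to letter names: A, D, F#. These stack in thirds as D–F#–A — a D major triad.
With the fifth (A) in the bass, the chord is in second inversion (figured bass 6/4).

D major, second inversion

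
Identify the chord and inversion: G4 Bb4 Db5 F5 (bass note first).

The distinct note names are G, Bb, Db, F. Stacked in thirds they read G–Bb–Db–F, which is a half-diminished seventh chord on G.
The lowest note is G, the root of the chord, so this is root position (figured bass 7).

G half-diminished seventh, root position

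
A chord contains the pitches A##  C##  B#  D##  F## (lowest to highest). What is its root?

B#

Reordering A##, C##, B#, D##, F## into stacked thirds gives B#–D##–F##–A##–C##; the bottom of that stack, B#, is the root.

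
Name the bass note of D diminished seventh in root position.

D

D diminished seventh is D–F–Ab–Cb. Root position places the root in the bass: D.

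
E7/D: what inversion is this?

E7/D means E dominant seventh with D in the bass. D is the seventh of E dominant seventh (E–G#–B–D), so this is third inversion.

third inversion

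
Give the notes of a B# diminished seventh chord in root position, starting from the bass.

The chord tones are B#–D#–F#–A. With the root (B#) lowest for root position: B#, D#, F#, A.

B#, D#, F#, A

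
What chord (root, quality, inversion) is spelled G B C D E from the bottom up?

The pitch classes G, B, C, D, E arrange in thirds as C–E–G–B–D: a C major ninth chord.
The lowest note is G, the fifth of the chord, so this is second inversion.

C major ninth, second inversion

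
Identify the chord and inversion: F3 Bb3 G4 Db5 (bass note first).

G half-diminished seventh, third inversion

The pitch classes F, Bb, G, Db arrange in thirds as G–Bb–Db–F: a G half-diminished seventh chord.
With the seventh (F) in the bass, the chord is in third inversion (figured bass 4/2).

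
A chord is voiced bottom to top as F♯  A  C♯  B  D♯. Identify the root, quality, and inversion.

B dominant ninth, second inversion

The pitch classes F#, A, C#, B, D# arrange in thirds as B–D#–F#–A–C#: a B dominant ninth chord.
F# is the fifth of B dominant ninth; fifth in the bass means second inversion.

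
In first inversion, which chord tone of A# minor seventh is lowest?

C#

In first inversion the third is lowest. For A# minor seventh (A#–C#–E#–G#) that is C#.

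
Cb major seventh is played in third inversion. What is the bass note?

Bb

In third inversion the seventh is lowest. For Cb major seventh (Cb–Eb–Gb–Bb) that is Bb.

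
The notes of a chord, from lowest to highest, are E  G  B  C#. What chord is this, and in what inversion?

The distinct note names are E, G, B, C#. Stacked in thirds they read C#–E–G–B, which is a half-diminished seventh chord on C#.
With the third (E) in the bass, the chord is in first inversion (figured bass 6/5).

C# half-diminished seventh, first inversion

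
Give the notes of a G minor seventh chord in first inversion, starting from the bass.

Bb, D, F, G

Spelling G minor seventh: G–Bb–D–F. In first inversion the third is bass, giving Bb, D, F, G from the bottom.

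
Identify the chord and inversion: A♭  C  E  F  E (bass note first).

F minor-major seventh, first inversion

The distinct note names are Ab, C, E, F. Stacked in thirds they read F–Ab–C–E, which is a minor-major seventh chord on F.
With the third (Ab) in the bass, the chord is in first inversion (figured bass 6/5).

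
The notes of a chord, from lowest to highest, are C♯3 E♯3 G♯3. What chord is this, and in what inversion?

C# major, root position

Reducing to letter names: C#, E#, G#. These stack in thirds as C#–E#–G# — a C# major triad.
The lowest note is C#, the root of the chord, so this is root position (figured bass 5/3).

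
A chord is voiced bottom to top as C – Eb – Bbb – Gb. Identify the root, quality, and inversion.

C diminished seventh, root position

Reducing to letter names: C, Eb, Bbb, Gb. These stack in thirds as C–Eb–Gb–Bbb — a C diminished seventh chord.
With the root (C) in the bass, the chord is in root position (figured bass 7).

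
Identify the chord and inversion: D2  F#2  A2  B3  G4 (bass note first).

The pitch classes D, F#, A, B, G arrange in thirds as G–B–D–F#–A: a G major ninth chord.
The lowest note is D, the fifth of the chord, so this is second inversion.

G major ninth, second inversion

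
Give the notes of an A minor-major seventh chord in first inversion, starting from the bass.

C, E, G#, A

A minor-major seventh is A–C–E–G#. First inversion puts the third (C) in the bass, with the remaining tones above: C, E, G#, A.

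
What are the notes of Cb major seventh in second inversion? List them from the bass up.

Spelling Cb major seventh: Cb–Eb–Gb–Bb. In second inversion the fifth is bass, giving Gb, Bb, Cb, Eb from the bottom.

Gb, Bb, Cb, Eb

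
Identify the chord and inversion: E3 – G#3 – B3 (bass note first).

E major, root position

The pitch classes E, G#, B arrange in thirds as E–G#–B: an E major triad.
E is the root of E major; root in the bass means root position (figured bass 5/3).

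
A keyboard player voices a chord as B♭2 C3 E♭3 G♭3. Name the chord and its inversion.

C half-diminished seventh, third inversion

Reducing to letter names: Bb, C, Eb, Gb. These stack in thirds as C–Eb–Gb–Bb — a C half-diminished seventh chord.
The lowest note is Bb, the seventh of the chord, so this is third inversion (figured bass 4/2).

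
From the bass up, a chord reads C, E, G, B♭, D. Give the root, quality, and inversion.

C dominant ninth, root position

Reducing to letter names: C, E, G, Bb, D. These stack in thirds as C–E–G–Bb–D — a C dominant ninth chord.
With the root (C) in the bass, the chord is in root position.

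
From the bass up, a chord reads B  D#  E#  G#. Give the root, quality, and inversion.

The pitch classes B, D#, E#, G# arrange in thirds as E#–G#–B–D#: an E# half-diminished seventh chord.
B is the fifth of E# half-diminished seventh; fifth in the bass means second inversion (figured bass 4/3).

E# half-diminished seventh, second inversion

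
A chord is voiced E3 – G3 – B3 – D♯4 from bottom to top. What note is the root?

E

Reordering E, G, B, D# into stacked thirds gives E–G–B–D#; the bottom of that stack, E, is the root.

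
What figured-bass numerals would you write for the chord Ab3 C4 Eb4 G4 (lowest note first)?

7

The notes Ab, C, Eb, G stack in thirds as Ab–C–Eb–G — an Ab major seventh chord. The bass Ab is the root, so this is root position: figured 7.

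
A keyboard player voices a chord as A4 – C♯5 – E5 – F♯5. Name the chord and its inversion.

Reducing to letter names: A, C#, E, F#. These stack in thirds as F#–A–C#–E — an F# minor seventh chord.
A is the third of F# minor seventh; third in the bass means first inversion (figured bass 6/5).

F# minor seventh, first inversion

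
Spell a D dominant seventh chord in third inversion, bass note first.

C, D, F#, A

D dominant seventh is D–F#–A–C. Third inversion puts the seventh (C) in the bass, with the remaining tones above: C, D, F#, A.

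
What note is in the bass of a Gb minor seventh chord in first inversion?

The third of Gb minor seventh (Gb–Bbb–Db–Fb) is Bbb; that is the bass in first inversion.

Bbb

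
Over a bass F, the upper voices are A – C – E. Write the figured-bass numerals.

The notes F, A, C, E stack in thirds as F–A–C–E — an F major seventh chord. The bass F is the root, so this is root position: figured 7.

7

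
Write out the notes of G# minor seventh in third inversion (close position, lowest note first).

F#, G#, B, D#

Spelling G# minor seventh: G#–B–D#–F#. In third inversion the seventh is bass, giving F#, G#, B, D# from the bottom.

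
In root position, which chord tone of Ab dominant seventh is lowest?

Ab

Ab dominant seventh is Ab–C–Eb–Gb. Root position places the root in the bass: Ab.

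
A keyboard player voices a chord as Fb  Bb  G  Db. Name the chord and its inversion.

The pitch classes Fb, Bb, G, Db arrange in thirds as G–Bb–Db–Fb: a G diminished seventh chord.
Fb is the seventh of G diminished seventh; seventh in the bass means third inversion (figured bass 4/2).

G diminished seventh, third inversion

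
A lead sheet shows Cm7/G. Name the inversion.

second inversion

Cm7/G means C minor seventh with G in the bass. G is the fifth of C minor seventh (C–Eb–G–Bb), so this is second inversion.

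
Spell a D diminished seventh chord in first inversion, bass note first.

F, Ab, Cb, D

D diminished seventh is D–F–Ab–Cb. First inversion puts the third (F) in the bass, with the remaining tones above: F, Ab, Cb, D.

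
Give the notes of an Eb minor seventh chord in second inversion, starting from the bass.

The chord tones are Eb–Gb–Bb–Db. With the fifth (Bb) lowest for second inversion: Bb, Db, Eb, Gb.

Bb, Db, Eb, Gb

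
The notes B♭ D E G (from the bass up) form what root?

E

The distinct letter names are Bb, D, E, G. Arranged as a stack of thirds they read E–G–Bb–D, so E is the root (an E half-diminished seventh chord).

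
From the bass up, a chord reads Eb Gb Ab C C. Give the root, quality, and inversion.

Reducing to letter names: Eb, Gb, Ab, C. These stack in thirds as Ab–C–Eb–Gb — an Ab dominant seventh chord.
The lowest note is Eb, the fifth of the chord, so this is second inversion (figured bass 4/3).

Ab dominant seventh, second inversion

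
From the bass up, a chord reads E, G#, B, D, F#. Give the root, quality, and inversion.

E dominant ninth, root position

Reducing to letter names: E, G#, B, D, F#. These stack in thirds as E–G#–B–D–F# — an E dominant ninth chord.
The lowest note is E, the root of the chord, so this is root position.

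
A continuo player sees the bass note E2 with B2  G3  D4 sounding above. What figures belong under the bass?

The notes E, B, G, D stack in thirds as E–G–B–D — an E minor seventh chord. The bass E is the root, so this is root position: figured 7.

7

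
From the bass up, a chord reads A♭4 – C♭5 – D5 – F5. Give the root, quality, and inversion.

D diminished seventh, second inversion

The pitch classes Ab, Cb, D, F arrange in thirds as D–F–Ab–Cb: a D diminished seventh chord.
With the fifth (Ab) in the bass, the chord is in second inversion (figured bass 4/3).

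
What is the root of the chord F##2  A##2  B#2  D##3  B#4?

B#

Reordering F##, A##, B#, D## into stacked thirds gives B#–D##–F##–A##; the bottom of that stack, B#, is the root.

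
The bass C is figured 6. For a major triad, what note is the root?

The figures 6 mean the third of the chord is in the bass. If C is the third of a major triad, the root is Ab (chord tones Ab–C–Eb).

Ab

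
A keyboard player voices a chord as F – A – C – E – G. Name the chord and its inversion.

F major ninth, root position

Reducing to letter names: F, A, C, E, G. These stack in thirds as F–A–C–E–G — an F major ninth chord.
With the root (F) in the bass, the chord is in root position.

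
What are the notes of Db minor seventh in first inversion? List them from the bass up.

Fb, Ab, Cb, Db

Spelling Db minor seventh: Db–Fb–Ab–Cb. In first inversion the third is bass, giving Fb, Ab, Cb, Db from the bottom.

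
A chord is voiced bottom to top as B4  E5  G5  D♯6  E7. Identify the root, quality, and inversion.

E minor-major seventh, second inversion

Reducing to letter names: B, E, G, D#. These stack in thirds as E–G–B–D# — an E minor-major seventh chord.
The lowest note is B, the fifth of the chord, so this is second inversion (figured bass 4/3).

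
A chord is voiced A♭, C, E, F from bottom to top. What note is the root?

F

The distinct letter names are Ab, C, E, F. Arranged as a stack of thirds they read F–Ab–C–E, so F is the root (an F minor-major seventh chord).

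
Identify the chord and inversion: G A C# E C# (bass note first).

The pitch classes G, A, C#, E arrange in thirds as A–C#–E–G: an A dominant seventh chord.
G is the seventh of A dominant seventh; seventh in the bass means third inversion (figured bass 4/2).

A dominant seventh, third inversion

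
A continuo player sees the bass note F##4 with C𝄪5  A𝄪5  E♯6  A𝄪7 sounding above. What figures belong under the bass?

7

The notes F##, C##, A##, E# stack in thirds as F##–A##–C##–E# — an F## dominant seventh chord. The bass F## is the root, so this is root position: figured 7.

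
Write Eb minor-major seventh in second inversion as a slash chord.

Second inversion of Eb minor-major seventh has the fifth (Bb) in the bass. As a slash chord: Ebm(maj7)/Bb.

Ebm(maj7)/Bb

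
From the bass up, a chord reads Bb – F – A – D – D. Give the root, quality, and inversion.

The distinct note names are Bb, F, A, D. Stacked in thirds they read Bb–D–F–A, which is a major seventh chord on Bb.
The lowest note is Bb, the root of the chord, so this is root position (figured bass 7).

Bb major seventh, root position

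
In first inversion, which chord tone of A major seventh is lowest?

The third of A major seventh (A–C#–E–G#) is C#; that is the bass in first inversion.

C#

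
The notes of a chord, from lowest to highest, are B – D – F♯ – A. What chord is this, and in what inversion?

B minor seventh, root position

The pitch classes B, D, F#, A arrange in thirds as B–D–F#–A: a B minor seventh chord.
With the root (B) in the bass, the chord is in root position (figured bass 7).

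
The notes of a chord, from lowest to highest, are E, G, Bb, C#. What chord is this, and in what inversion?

C# diminished seventh, first inversion

The pitch classes E, G, Bb, C# arrange in thirds as C#–E–G–Bb: a C# diminished seventh chord.
E is the third of C# diminished seventh; third in the bass means first inversion (figured bass 6/5).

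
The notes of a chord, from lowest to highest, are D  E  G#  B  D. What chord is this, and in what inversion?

E dominant seventh, third inversion

The distinct note names are D, E, G#, B. Stacked in thirds they read E–G#–B–D, which is a dominant seventh chord on E.
D is the seventh of E dominant seventh; seventh in the bass means third inversion (figured bass 4/2).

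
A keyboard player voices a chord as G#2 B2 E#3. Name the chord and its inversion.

The distinct note names are G#, B, E#. Stacked in thirds they read E#–G#–B, which is a diminished triad on E#.
With the third (G#) in the bass, the chord is in first inversion (figured bass 6).

E# diminished, first inversion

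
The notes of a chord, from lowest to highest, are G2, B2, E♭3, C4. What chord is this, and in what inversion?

The pitch classes G, B, Eb, C arrange in thirds as C–Eb–G–B: a C minor-major seventh chord.
G is the fifth of C minor-major seventh; fifth in the bass means second inversion (figured bass 4/3).

C minor-major seventh, second inversion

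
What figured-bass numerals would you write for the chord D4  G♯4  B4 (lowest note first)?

6/4

The notes D, G#, B stack in thirds as G#–B–D — a G# diminished triad. The bass D is the fifth, so this is second inversion: figured 6/4.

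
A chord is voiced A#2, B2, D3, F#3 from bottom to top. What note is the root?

A#, B, D, F# are the tones of a B minor-major seventh chord (B–D–F#–A#), making B the root.

B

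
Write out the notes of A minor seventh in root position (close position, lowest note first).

A, C, E, G

A minor seventh is A–C–E–G. Root position puts the root (A) in the bass, with the remaining tones above: A, C, E, G.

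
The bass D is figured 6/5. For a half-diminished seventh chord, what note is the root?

The figures 6/5 mean the third of the chord is in the bass. If D is the third of a half-diminished seventh chord, the root is B (chord tones B–D–F–A).

B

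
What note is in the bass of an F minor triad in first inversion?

F minor is F–Ab–C. First inversion places the third in the bass: Ab.

Ab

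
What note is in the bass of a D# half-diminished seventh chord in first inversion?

F#

In first inversion the third is lowest. For D# half-diminished seventh (D#–F#–A–C#) that is F#.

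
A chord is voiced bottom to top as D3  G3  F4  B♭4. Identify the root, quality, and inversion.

G minor seventh, second inversion

The pitch classes D, G, F, Bb arrange in thirds as G–Bb–D–F: a G minor seventh chord.
The lowest note is D, the fifth of the chord, so this is second inversion (figured bass 4/3).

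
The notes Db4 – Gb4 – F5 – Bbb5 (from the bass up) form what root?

Db, Gb, F, Bbb are the tones of a Gb minor-major seventh chord (Gb–Bbb–Db–F), making Gb the root.

Gb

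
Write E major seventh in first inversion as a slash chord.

First inversion of E major seventh has the third (G#) in the bass. As a slash chord: Emaj7/G#.

Emaj7/G#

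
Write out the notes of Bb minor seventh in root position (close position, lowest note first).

Spelling Bb minor seventh: Bb–Db–F–Ab. In root position the root is bass, giving Bb, Db, F, Ab from the bottom.

Bb, Db, F, Ab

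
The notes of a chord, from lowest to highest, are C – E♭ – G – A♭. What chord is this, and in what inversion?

Reducing to letter names: C, Eb, G, Ab. These stack in thirds as Ab–C–Eb–G — an Ab major seventh chord.
The lowest note is C, the third of the chord, so this is first inversion (figured bass 6/5).

Ab major seventh, first inversion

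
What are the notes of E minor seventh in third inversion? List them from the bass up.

E minor seventh is E–G–B–D. Third inversion puts the seventh (D) in the bass, with the remaining tones above: D, E, G, B.

D, E, G, B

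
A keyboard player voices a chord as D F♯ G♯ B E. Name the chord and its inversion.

Reducing to letter names: D, F#, G#, B, E. These stack in thirds as E–G#–B–D–F# — an E dominant ninth chord.
The lowest note is D, the seventh of the chord, so this is third inversion.

E dominant ninth, third inversion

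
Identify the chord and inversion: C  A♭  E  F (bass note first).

The pitch classes C, Ab, E, F arrange in thirds as F–Ab–C–E: an F minor-major seventh chord.
With the fifth (C) in the bass, the chord is in second inversion (figured bass 4/3).

F minor-major seventh, second inversion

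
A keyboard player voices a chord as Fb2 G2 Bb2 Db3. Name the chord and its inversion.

The pitch classes Fb, G, Bb, Db arrange in thirds as G–Bb–Db–Fb: a G diminished seventh chord.
With the seventh (Fb) in the bass, the chord is in third inversion (figured bass 4/2).

G diminished seventh, third inversion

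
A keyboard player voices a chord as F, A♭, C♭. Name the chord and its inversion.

F diminished, root position

The distinct note names are F, Ab, Cb. Stacked in thirds they read F–Ab–Cb, which is a diminished triad on F.
The lowest note is F, the root of the chord, so this is root position (figured bass 5/3).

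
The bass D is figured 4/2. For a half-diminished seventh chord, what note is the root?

The figures 4/2 mean the seventh of the chord is in the bass. If D is the seventh of a half-diminished seventh chord, the root is E (chord tones E–G–Bb–D).

E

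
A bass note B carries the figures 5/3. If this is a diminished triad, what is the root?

The figures 5/3 mean the root of the chord is in the bass. If B is the root of a diminished triad, the root is B (chord tones B–D–F).

B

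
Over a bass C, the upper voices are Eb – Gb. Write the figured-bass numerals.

The notes C, Eb, Gb stack in thirds as C–Eb–Gb — a C diminished triad. The bass C is the root, so this is root position: figured 5/3.

5/3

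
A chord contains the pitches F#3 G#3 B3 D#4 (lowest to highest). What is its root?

G#

The distinct letter names are F#, G#, B, D#. Arranged as a stack of thirds they read G#–B–D#–F#, so G# is the root (a G# minor seventh chord).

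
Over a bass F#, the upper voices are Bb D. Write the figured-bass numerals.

The notes F#, Bb, D stack in thirds as Bb–D–F# — a Bb augmented triad. The bass F# is the fifth, so this is second inversion: figured 6/4.

6/4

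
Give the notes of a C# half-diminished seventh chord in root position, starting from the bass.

C#, E, G, B

C# half-diminished seventh is C#–E–G–B. Root position puts the root (C#) in the bass, with the remaining tones above: C#, E, G, B.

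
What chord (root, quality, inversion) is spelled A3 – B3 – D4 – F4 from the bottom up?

B half-diminished seventh, third inversion

The pitch classes A, B, D, F arrange in thirds as B–D–F–A: a B half-diminished seventh chord.
With the seventh (A) in the bass, the chord is in third inversion (figured bass 4/2).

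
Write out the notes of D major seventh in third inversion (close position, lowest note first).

C#, D, F#, A

The chord tones are D–F#–A–C#. With the seventh (C#) lowest for third inversion: C#, D, F#, A.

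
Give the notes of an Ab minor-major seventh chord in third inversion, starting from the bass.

The chord tones are Ab–Cb–Eb–G. With the seventh (G) lowest for third inversion: G, Ab, Cb, Eb.

G, Ab, Cb, Eb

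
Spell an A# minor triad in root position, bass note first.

A#, C#, E#

The chord tones are A#–C#–E#. With the root (A#) lowest for root position: A#, C#, E#.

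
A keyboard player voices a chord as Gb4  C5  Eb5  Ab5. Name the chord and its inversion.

Ab dominant seventh, third inversion

The pitch classes Gb, C, Eb, Ab arrange in thirds as Ab–C–Eb–Gb: an Ab dominant seventh chord.
The lowest note is Gb, the seventh of the chord, so this is third inversion (figured bass 4/2).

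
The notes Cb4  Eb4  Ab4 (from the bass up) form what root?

The distinct letter names are Cb, Eb, Ab. Arranged as a stack of thirds they read Ab–Cb–Eb, so Ab is the root (an Ab minor triad).

Ab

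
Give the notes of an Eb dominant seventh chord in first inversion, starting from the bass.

The chord tones are Eb–G–Bb–Db. With the third (G) lowest for first inversion: G, Bb, Db, Eb.

G, Bb, Db, Eb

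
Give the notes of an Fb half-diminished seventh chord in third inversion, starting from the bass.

Fb half-diminished seventh is Fb–Abb–Cbb–Ebb. Third inversion puts the seventh (Ebb) in the bass, with the remaining tones above: Ebb, Fb, Abb, Cbb.

Ebb, Fb, Abb, Cbb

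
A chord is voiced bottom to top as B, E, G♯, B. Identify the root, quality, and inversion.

The pitch classes B, E, G# arrange in thirds as E–G#–B: an E major triad.
B is the fifth of E major; fifth in the bass means second inversion (figured bass 6/4).

E major, second inversion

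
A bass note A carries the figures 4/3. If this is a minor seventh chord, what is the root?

D

The figures 4/3 mean the fifth of the chord is in the bass. If A is the fifth of a minor seventh chord, the root is D (chord tones D–F–A–C).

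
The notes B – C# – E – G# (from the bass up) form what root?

C#

Reordering B, C#, E, G# into stacked thirds gives C#–E–G#–B; the bottom of that stack, C#, is the root.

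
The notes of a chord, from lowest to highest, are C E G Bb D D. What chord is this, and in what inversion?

C dominant ninth, root position

Reducing to letter names: C, E, G, Bb, D. These stack in thirds as C–E–G–Bb–D — a C dominant ninth chord.
With the root (C) in the bass, the chord is in root position.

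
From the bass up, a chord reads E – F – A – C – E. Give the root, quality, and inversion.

The pitch classes E, F, A, C arrange in thirds as F–A–C–E: an F major seventh chord.
With the seventh (E) in the bass, the chord is in third inversion (figured bass 4/2).

F major seventh, third inversion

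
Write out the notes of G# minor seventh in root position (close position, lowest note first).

Spelling G# minor seventh: G#–B–D#–F#. In root position the root is bass, giving G#, B, D#, F# from the bottom.

G#, B, D#, F#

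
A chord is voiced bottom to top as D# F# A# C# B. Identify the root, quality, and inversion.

B major ninth, first inversion

Reducing to letter names: D#, F#, A#, C#, B. These stack in thirds as B–D#–F#–A#–C# — a B major ninth chord.
D# is the third of B major ninth; third in the bass means first inversion.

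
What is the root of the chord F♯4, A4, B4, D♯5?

B

Reordering F#, A, B, D# into stacked thirds gives B–D#–F#–A; the bottom of that stack, B, is the root.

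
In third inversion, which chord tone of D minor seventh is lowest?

C

In third inversion the seventh is lowest. For D minor seventh (D–F–A–C) that is C.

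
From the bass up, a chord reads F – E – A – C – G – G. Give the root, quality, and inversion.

F major ninth, root position

The pitch classes F, E, A, C, G arrange in thirds as F–A–C–E–G: an F major ninth chord.
F is the root of F major ninth; root in the bass means root position.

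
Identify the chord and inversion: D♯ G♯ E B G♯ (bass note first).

E major seventh, third inversion

The pitch classes D#, G#, E, B arrange in thirds as E–G#–B–D#: an E major seventh chord.
D# is the seventh of E major seventh; seventh in the bass means third inversion (figured bass 4/2).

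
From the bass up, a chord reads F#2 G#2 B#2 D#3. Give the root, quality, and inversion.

The distinct note names are F#, G#, B#, D#. Stacked in thirds they read G#–B#–D#–F#, which is a dominant seventh chord on G#.
The lowest note is F#, the seventh of the chord, so this is third inversion (figured bass 4/2).

G# dominant seventh, third inversion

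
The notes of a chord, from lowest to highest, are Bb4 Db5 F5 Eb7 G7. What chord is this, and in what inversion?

The pitch classes Bb, Db, F, Eb, G arrange in thirds as Eb–G–Bb–Db–F: an Eb dominant ninth chord.
With the fifth (Bb) in the bass, the chord is in second inversion.

Eb dominant ninth, second inversion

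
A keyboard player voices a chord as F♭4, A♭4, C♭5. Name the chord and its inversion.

Reducing to letter names: Fb, Ab, Cb. These stack in thirds as Fb–Ab–Cb — an Fb major triad.
Fb is the root of Fb major; root in the bass means root position (figured bass 5/3).

Fb major, root position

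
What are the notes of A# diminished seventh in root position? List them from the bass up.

A#, C#, E, G

A# diminished seventh is A#–C#–E–G. Root position puts the root (A#) in the bass, with the remaining tones above: A#, C#, E, G.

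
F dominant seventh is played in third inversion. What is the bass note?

In third inversion the seventh is lowest. For F dominant seventh (F–A–C–Eb) that is Eb.

Eb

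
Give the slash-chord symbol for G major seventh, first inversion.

First inversion of G major seventh has the third (B) in the bass. As a slash chord: Gmaj7/B.

Gmaj7/B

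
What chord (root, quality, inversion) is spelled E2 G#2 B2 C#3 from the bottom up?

Reducing to letter names: E, G#, B, C#. These stack in thirds as C#–E–G#–B — a C# minor seventh chord.
E is the third of C# minor seventh; third in the bass means first inversion (figured bass 6/5).

C# minor seventh, first inversion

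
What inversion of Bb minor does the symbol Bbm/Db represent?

first inversion

Bbm/Db means Bb minor with Db in the bass. Db is the third of Bb minor (Bb–Db–F), so this is first inversion.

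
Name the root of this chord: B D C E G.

C

B, D, C, E, G are the tones of a C major ninth chord (C–E–G–B–D), making C the root.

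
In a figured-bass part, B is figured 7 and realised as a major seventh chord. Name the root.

B

The figures 7 mean the root of the chord is in the bass. If B is the root of a major seventh chord, the root is B (chord tones B–D#–F#–A#).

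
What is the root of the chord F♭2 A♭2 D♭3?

Reordering Fb, Ab, Db into stacked thirds gives Db–Fb–Ab; the bottom of that stack, Db, is the root.

Db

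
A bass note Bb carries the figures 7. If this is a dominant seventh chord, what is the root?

Bb

The figures 7 mean the root of the chord is in the bass. If Bb is the root of a dominant seventh chord, the root is Bb (chord tones Bb–D–F–Ab).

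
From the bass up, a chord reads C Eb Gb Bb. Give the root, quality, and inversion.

C half-diminished seventh, root position

The distinct note names are C, Eb, Gb, Bb. Stacked in thirds they read C–Eb–Gb–Bb, which is a half-diminished seventh chord on C.
With the root (C) in the bass, the chord is in root position (figured bass 7).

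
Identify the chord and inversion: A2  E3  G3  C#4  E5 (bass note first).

A dominant seventh, root position

Reducing to letter names: A, E, G, C#. These stack in thirds as A–C#–E–G — an A dominant seventh chord.
A is the root of A dominant seventh; root in the bass means root position (figured bass 7).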